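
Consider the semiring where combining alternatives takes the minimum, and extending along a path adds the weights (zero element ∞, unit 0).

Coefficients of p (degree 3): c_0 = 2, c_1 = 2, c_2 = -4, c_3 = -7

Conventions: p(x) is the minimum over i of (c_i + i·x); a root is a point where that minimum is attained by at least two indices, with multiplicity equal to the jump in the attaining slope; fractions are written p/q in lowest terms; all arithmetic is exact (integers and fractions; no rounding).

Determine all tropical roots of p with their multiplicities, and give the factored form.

hull edge (i=0, c=2) to (i=3, c=-7): slope -3, span 3
Factored form: p(x) = -7 ⊗ (x ⊕ 3) ⊗ (x ⊕ 3) ⊗ (x ⊕ 3)
Answer: roots = 3 (mult 3)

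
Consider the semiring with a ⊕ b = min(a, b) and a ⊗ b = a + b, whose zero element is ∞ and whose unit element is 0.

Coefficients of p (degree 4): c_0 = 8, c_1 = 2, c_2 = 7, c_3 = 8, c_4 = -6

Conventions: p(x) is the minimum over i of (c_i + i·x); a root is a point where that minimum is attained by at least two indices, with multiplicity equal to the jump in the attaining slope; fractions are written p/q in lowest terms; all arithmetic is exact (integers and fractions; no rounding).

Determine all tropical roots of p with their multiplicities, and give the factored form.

hull edge (i=0, c=8) to (i=1, c=2): slope -6, span 1
hull edge (i=1, c=2) to (i=4, c=-6): slope -8/3, span 3
Factored form: p(x) = -6 ⊗ (x ⊕ 8/3) ⊗ (x ⊕ 8/3) ⊗ (x ⊕ 8/3) ⊗ (x ⊕ 6)
Answer: roots = 8/3 (mult 3), 6 (mult 1)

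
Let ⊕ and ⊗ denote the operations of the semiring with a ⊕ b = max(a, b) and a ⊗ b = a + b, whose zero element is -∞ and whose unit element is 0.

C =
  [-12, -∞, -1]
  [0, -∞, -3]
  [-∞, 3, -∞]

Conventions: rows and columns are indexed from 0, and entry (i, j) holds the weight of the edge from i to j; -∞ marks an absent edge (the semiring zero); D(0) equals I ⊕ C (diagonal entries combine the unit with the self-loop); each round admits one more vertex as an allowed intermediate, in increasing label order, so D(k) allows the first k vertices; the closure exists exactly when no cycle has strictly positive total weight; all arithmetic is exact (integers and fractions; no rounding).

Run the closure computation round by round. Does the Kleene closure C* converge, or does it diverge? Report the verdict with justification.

D(0):
  [0, -∞, -1]
  [0, 0, -3]
  [-∞, 3, 0]
D(1):
  [0, -∞, -1]
  [0, 0, -1]
  [-∞, 3, 0]
Detection: at round 2, diagonal entry (2, 2) turns strictly positive.
Key observation: the cycle 2->1->0->2 has total weight 3 + 0 + (-1), which is strictly positive.
Answer: DIVERGES — positive cycle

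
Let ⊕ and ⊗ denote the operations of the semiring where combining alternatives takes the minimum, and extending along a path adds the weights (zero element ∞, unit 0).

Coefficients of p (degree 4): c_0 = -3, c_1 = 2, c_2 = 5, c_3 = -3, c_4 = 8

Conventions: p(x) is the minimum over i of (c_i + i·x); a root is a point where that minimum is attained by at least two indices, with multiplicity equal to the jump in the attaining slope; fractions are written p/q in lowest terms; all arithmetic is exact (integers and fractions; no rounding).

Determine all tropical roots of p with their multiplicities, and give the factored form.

hull edge (i=0, c=-3) to (i=3, c=-3): slope 0, span 3
hull edge (i=3, c=-3) to (i=4, c=8): slope 11, span 1
Factored form: p(x) = 8 ⊗ (x ⊕ (-11)) ⊗ (x ⊕ 0) ⊗ (x ⊕ 0) ⊗ (x ⊕ 0)
Answer: roots = -11 (mult 1), 0 (mult 3)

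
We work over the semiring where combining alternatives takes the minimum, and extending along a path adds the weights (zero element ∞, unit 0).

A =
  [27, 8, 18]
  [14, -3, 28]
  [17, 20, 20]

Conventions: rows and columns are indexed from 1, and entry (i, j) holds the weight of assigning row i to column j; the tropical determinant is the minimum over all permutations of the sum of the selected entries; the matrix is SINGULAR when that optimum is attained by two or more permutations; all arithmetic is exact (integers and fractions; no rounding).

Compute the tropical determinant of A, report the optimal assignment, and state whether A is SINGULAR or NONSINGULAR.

σ = (1, 2, 3): 27 + (-3) + 20 = 44
σ = (1, 3, 2): 27 + 28 + 20 = 75
σ = (2, 1, 3): 8 + 14 + 20 = 42
σ = (2, 3, 1): 8 + 28 + 17 = 53
σ = (3, 1, 2): 18 + 14 + 20 = 52
σ = (3, 2, 1): 18 + (-3) + 17 = 32
Optimal value attained by: σ = (3, 2, 1).
Answer: det⊕(A) = 32; verdict: NONSINGULAR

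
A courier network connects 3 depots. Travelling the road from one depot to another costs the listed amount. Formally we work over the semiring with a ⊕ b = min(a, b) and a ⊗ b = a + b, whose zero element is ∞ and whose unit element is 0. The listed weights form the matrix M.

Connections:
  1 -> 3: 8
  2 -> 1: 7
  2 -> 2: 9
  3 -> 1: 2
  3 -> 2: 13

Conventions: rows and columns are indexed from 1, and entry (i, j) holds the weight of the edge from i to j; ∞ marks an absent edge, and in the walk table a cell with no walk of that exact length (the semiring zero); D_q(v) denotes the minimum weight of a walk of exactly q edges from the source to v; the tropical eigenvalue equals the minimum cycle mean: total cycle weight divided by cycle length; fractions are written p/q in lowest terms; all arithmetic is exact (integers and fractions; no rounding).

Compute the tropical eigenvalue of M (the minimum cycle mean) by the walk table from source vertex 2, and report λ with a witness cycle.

q=0: [∞, 0, ∞]
q=1: [7, 9, ∞]
q=2: [16, 18, 15]
q=3: [17, 27, 24]
Optimal cycle mean attained by: cycle 1->3->1, total 8 + 2, length 2.
Answer: λ = 5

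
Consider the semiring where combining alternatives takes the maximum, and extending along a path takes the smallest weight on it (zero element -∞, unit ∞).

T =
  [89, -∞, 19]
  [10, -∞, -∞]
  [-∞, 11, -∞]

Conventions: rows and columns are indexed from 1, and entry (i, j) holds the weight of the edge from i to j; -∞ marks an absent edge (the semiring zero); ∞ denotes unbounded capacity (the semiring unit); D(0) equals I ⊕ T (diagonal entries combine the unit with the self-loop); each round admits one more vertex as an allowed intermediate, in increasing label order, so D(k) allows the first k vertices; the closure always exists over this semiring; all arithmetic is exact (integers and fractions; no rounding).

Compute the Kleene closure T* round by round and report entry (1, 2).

D(0):
  [∞, -∞, 19]
  [10, ∞, -∞]
  [-∞, 11, ∞]
D(1):
  [∞, -∞, 19]
  [10, ∞, 10]
  [-∞, 11, ∞]
D(2):
  [∞, -∞, 19]
  [10, ∞, 10]
  [10, 11, ∞]
D(3):
  [∞, 11, 19]
  [10, ∞, 10]
  [10, 11, ∞]
Answer: T*[1][2] = 11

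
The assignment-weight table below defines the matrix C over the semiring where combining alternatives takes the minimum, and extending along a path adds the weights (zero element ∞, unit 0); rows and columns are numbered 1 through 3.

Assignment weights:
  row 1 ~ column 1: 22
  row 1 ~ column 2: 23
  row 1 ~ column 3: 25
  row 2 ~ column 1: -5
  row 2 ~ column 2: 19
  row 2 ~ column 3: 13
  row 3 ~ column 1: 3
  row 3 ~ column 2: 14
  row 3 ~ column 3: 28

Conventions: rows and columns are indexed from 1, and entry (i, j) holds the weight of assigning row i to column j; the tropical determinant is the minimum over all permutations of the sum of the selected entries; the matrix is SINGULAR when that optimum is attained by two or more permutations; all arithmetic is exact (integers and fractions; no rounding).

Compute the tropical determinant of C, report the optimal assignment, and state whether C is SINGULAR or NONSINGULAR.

σ = (1, 2, 3): 22 + 19 + 28 = 69
σ = (1, 3, 2): 22 + 13 + 14 = 49
σ = (2, 1, 3): 23 + (-5) + 28 = 46
σ = (2, 3, 1): 23 + 13 + 3 = 39
σ = (3, 1, 2): 25 + (-5) + 14 = 34
σ = (3, 2, 1): 25 + 19 + 3 = 47
Optimal value attained by: σ = (3, 1, 2).
Answer: det⊕(C) = 34; verdict: NONSINGULAR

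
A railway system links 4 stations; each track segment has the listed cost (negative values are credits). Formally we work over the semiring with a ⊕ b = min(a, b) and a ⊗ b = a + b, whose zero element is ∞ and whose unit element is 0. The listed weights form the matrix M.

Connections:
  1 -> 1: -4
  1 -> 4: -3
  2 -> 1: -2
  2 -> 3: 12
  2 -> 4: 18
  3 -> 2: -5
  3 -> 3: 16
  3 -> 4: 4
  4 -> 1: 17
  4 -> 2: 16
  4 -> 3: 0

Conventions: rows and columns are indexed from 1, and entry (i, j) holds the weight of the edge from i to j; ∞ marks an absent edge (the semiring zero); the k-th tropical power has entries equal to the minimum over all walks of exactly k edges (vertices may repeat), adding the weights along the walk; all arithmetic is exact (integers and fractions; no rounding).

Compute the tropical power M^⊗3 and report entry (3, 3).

M^⊗2:
  [-8, 13, -3, -7]
  [-6, 7, 18, -5]
  [-7, 11, 4, 13]
  [13, -5, 16, 4]
M^⊗3:
  [-12, -8, -7, -11]
  [-10, 11, -5, -9]
  [-11, -1, 13, -10]
  [-7, 11, 4, 10]
Key observation: the optimum is the walk 3->2->4->3, with weight (-5) + 18 + 0 = 13.
Optimal value attained by: walk 3->2->4->3.
Answer: (M^⊗3)[3][3] = 13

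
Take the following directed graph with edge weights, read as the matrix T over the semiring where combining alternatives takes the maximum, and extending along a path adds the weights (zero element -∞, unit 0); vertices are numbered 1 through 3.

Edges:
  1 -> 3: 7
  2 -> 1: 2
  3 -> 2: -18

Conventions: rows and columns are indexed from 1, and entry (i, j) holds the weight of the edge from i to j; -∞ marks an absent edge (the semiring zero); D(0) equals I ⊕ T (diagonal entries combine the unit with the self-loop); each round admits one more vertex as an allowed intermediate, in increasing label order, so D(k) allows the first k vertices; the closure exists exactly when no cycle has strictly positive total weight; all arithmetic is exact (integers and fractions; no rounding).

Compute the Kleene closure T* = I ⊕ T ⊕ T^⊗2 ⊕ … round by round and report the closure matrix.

D(0):
  [0, -∞, 7]
  [2, 0, -∞]
  [-∞, -18, 0]
D(1):
  [0, -∞, 7]
  [2, 0, 9]
  [-∞, -18, 0]
D(2):
  [0, -∞, 7]
  [2, 0, 9]
  [-16, -18, 0]
D(3):
  [0, -11, 7]
  [2, 0, 9]
  [-16, -18, 0]
Answer: T* = [[0, -11, 7], [2, 0, 9], [-16, -18, 0]]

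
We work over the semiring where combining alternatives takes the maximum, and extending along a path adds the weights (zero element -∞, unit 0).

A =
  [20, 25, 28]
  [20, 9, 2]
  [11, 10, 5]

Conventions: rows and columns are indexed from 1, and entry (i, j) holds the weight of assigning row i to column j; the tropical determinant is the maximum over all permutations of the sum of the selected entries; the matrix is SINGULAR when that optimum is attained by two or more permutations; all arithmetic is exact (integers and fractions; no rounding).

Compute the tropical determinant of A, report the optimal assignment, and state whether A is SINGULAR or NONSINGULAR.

σ = (1, 2, 3): 20 + 9 + 5 = 34
σ = (1, 3, 2): 20 + 2 + 10 = 32
σ = (2, 1, 3): 25 + 20 + 5 = 50
σ = (2, 3, 1): 25 + 2 + 11 = 38
σ = (3, 1, 2): 28 + 20 + 10 = 58
σ = (3, 2, 1): 28 + 9 + 11 = 48
Optimal value attained by: σ = (3, 1, 2).
Answer: det⊕(A) = 58; verdict: NONSINGULAR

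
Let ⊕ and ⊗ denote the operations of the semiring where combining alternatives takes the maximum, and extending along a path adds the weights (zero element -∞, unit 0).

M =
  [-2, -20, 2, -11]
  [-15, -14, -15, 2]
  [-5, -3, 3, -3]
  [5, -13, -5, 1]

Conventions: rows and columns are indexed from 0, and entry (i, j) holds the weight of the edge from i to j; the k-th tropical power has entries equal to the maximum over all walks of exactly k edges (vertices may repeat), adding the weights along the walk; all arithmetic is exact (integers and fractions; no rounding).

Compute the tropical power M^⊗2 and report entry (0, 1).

M^⊗2:
  [-3, -1, 5, -1]
  [7, -11, -3, 3]
  [2, 0, 6, 0]
  [6, -8, 7, 2]
Key observation: the optimum is the walk 0->2->1, with weight 2 + (-3) = -1.
Optimal value attained by: walk 0->2->1.
Answer: (M^⊗2)[0][1] = -1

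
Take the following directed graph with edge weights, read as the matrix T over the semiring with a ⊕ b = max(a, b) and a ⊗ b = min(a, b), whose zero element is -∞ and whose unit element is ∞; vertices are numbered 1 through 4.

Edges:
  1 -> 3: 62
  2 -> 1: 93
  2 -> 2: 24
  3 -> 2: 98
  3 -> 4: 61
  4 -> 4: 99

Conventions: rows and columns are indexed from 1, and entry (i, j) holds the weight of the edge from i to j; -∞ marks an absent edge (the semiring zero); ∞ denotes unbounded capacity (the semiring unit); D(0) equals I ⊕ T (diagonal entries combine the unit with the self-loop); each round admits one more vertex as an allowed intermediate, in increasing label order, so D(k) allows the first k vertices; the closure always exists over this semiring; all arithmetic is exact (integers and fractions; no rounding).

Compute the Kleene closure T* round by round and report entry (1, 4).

D(0):
  [∞, -∞, 62, -∞]
  [93, ∞, -∞, -∞]
  [-∞, 98, ∞, 61]
  [-∞, -∞, -∞, ∞]
D(1):
  [∞, -∞, 62, -∞]
  [93, ∞, 62, -∞]
  [-∞, 98, ∞, 61]
  [-∞, -∞, -∞, ∞]
D(2):
  [∞, -∞, 62, -∞]
  [93, ∞, 62, -∞]
  [93, 98, ∞, 61]
  [-∞, -∞, -∞, ∞]
D(3):
  [∞, 62, 62, 61]
  [93, ∞, 62, 61]
  [93, 98, ∞, 61]
  [-∞, -∞, -∞, ∞]
D(4):
  [∞, 62, 62, 61]
  [93, ∞, 62, 61]
  [93, 98, ∞, 61]
  [-∞, -∞, -∞, ∞]
Answer: T*[1][4] = 61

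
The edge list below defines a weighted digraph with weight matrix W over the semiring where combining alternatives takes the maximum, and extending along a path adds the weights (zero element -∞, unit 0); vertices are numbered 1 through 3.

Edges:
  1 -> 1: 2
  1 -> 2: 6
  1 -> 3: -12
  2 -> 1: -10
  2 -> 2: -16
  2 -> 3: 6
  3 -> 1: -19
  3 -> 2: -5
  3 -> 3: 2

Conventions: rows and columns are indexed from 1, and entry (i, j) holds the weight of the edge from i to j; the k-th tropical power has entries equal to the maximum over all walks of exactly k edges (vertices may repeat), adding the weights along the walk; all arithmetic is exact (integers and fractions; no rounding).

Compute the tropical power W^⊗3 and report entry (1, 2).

W^⊗2:
  [4, 8, 12]
  [-8, 1, 8]
  [-15, -3, 4]
W^⊗3:
  [6, 10, 14]
  [-6, 3, 10]
  [-13, -1, 6]
Key observation: the optimum is the walk 1->1->1->2, with weight 2 + 2 + 6 = 10.
Optimal value attained by: walk 1->1->1->2.
Answer: (W^⊗3)[1][2] = 10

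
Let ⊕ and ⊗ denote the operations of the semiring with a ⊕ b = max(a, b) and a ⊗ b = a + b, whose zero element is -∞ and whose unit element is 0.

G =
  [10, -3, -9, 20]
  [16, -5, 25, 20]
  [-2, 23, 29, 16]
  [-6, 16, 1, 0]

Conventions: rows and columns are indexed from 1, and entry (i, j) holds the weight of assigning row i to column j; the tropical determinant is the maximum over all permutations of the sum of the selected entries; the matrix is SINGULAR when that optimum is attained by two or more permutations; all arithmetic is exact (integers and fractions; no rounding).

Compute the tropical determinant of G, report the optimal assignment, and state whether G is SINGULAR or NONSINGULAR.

σ = (1, 2, 3, 4): 10 + (-5) + 29 + 0 = 34
σ = (1, 2, 4, 3): 10 + (-5) + 16 + 1 = 22
σ = (1, 3, 2, 4): 10 + 25 + 23 + 0 = 58
σ = (1, 3, 4, 2): 10 + 25 + 16 + 16 = 67
σ = (1, 4, 2, 3): 10 + 20 + 23 + 1 = 54
σ = (1, 4, 3, 2): 10 + 20 + 29 + 16 = 75
σ = (2, 1, 3, 4): (-3) + 16 + 29 + 0 = 42
σ = (2, 1, 4, 3): (-3) + 16 + 16 + 1 = 30
σ = (2, 3, 1, 4): (-3) + 25 + (-2) + 0 = 20
σ = (2, 3, 4, 1): (-3) + 25 + 16 + (-6) = 32
σ = (2, 4, 1, 3): (-3) + 20 + (-2) + 1 = 16
σ = (2, 4, 3, 1): (-3) + 20 + 29 + (-6) = 40
σ = (3, 1, 2, 4): (-9) + 16 + 23 + 0 = 30
σ = (3, 1, 4, 2): (-9) + 16 + 16 + 16 = 39
σ = (3, 2, 1, 4): (-9) + (-5) + (-2) + 0 = -16
σ = (3, 2, 4, 1): (-9) + (-5) + 16 + (-6) = -4
σ = (3, 4, 1, 2): (-9) + 20 + (-2) + 16 = 25
σ = (3, 4, 2, 1): (-9) + 20 + 23 + (-6) = 28
σ = (4, 1, 2, 3): 20 + 16 + 23 + 1 = 60
σ = (4, 1, 3, 2): 20 + 16 + 29 + 16 = 81
σ = (4, 2, 1, 3): 20 + (-5) + (-2) + 1 = 14
σ = (4, 2, 3, 1): 20 + (-5) + 29 + (-6) = 38
σ = (4, 3, 1, 2): 20 + 25 + (-2) + 16 = 59
σ = (4, 3, 2, 1): 20 + 25 + 23 + (-6) = 62
Optimal value attained by: σ = (4, 1, 3, 2).
Answer: det⊕(G) = 81; verdict: NONSINGULAR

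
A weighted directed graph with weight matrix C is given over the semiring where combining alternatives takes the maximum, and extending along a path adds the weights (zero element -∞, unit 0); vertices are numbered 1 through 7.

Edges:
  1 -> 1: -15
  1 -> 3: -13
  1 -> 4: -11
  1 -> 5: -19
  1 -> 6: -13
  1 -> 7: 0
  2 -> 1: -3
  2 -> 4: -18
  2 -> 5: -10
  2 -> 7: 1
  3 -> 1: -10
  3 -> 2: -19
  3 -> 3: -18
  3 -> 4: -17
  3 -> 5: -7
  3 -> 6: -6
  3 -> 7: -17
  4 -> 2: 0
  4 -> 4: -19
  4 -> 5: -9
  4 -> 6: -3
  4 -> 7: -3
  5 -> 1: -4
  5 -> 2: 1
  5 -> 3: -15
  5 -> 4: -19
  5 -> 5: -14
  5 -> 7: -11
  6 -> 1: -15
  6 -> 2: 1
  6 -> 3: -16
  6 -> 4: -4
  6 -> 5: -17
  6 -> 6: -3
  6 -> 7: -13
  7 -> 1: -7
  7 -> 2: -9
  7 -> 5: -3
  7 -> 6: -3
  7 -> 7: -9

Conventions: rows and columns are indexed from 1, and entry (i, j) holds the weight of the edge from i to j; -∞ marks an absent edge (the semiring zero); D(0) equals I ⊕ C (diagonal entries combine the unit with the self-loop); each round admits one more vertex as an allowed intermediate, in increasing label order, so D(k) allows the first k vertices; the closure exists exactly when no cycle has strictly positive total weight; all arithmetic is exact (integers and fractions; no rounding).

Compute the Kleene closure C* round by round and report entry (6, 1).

D(0):
  [0, -∞, -13, -11, -19, -13, 0]
  [-3, 0, -∞, -18, -10, -∞, 1]
  [-10, -19, 0, -17, -7, -6, -17]
  [-∞, 0, -∞, 0, -9, -3, -3]
  [-4, 1, -15, -19, 0, -∞, -11]
  [-15, 1, -16, -4, -17, 0, -13]
  [-7, -9, -∞, -∞, -3, -3, 0]
D(1):
  [0, -∞, -13, -11, -19, -13, 0]
  [-3, 0, -16, -14, -10, -16, 1]
  [-10, -19, 0, -17, -7, -6, -10]
  [-∞, 0, -∞, 0, -9, -3, -3]
  [-4, 1, -15, -15, 0, -17, -4]
  [-15, 1, -16, -4, -17, 0, -13]
  [-7, -9, -20, -18, -3, -3, 0]
D(2):
  [0, -∞, -13, -11, -19, -13, 0]
  [-3, 0, -16, -14, -10, -16, 1]
  [-10, -19, 0, -17, -7, -6, -10]
  [-3, 0, -16, 0, -9, -3, 1]
  [-2, 1, -15, -13, 0, -15, 2]
  [-2, 1, -15, -4, -9, 0, 2]
  [-7, -9, -20, -18, -3, -3, 0]
D(3):
  [0, -32, -13, -11, -19, -13, 0]
  [-3, 0, -16, -14, -10, -16, 1]
  [-10, -19, 0, -17, -7, -6, -10]
  [-3, 0, -16, 0, -9, -3, 1]
  [-2, 1, -15, -13, 0, -15, 2]
  [-2, 1, -15, -4, -9, 0, 2]
  [-7, -9, -20, -18, -3, -3, 0]
D(4):
  [0, -11, -13, -11, -19, -13, 0]
  [-3, 0, -16, -14, -10, -16, 1]
  [-10, -17, 0, -17, -7, -6, -10]
  [-3, 0, -16, 0, -9, -3, 1]
  [-2, 1, -15, -13, 0, -15, 2]
  [-2, 1, -15, -4, -9, 0, 2]
  [-7, -9, -20, -18, -3, -3, 0]
D(5):
  [0, -11, -13, -11, -19, -13, 0]
  [-3, 0, -16, -14, -10, -16, 1]
  [-9, -6, 0, -17, -7, -6, -5]
  [-3, 0, -16, 0, -9, -3, 1]
  [-2, 1, -15, -13, 0, -15, 2]
  [-2, 1, -15, -4, -9, 0, 2]
  [-5, -2, -18, -16, -3, -3, 0]
D(6):
  [0, -11, -13, -11, -19, -13, 0]
  [-3, 0, -16, -14, -10, -16, 1]
  [-8, -5, 0, -10, -7, -6, -4]
  [-3, 0, -16, 0, -9, -3, 1]
  [-2, 1, -15, -13, 0, -15, 2]
  [-2, 1, -15, -4, -9, 0, 2]
  [-5, -2, -18, -7, -3, -3, 0]
D(7):
  [0, -2, -13, -7, -3, -3, 0]
  [-3, 0, -16, -6, -2, -2, 1]
  [-8, -5, 0, -10, -7, -6, -4]
  [-3, 0, -16, 0, -2, -2, 1]
  [-2, 1, -15, -5, 0, -1, 2]
  [-2, 1, -15, -4, -1, 0, 2]
  [-5, -2, -18, -7, -3, -3, 0]
Answer: C*[6][1] = -2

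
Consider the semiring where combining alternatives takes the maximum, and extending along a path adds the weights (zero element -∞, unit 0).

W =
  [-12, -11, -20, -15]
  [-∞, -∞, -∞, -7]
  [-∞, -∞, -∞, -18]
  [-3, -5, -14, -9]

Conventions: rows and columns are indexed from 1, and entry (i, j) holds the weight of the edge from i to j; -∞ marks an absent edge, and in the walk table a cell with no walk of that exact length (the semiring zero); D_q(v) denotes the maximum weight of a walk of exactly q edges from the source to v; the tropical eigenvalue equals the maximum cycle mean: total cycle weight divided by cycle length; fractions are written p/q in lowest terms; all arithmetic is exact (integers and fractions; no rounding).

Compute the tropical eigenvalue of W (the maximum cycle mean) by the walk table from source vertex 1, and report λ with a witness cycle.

q=0: [0, -∞, -∞, -∞]
q=1: [-12, -11, -20, -15]
q=2: [-18, -20, -29, -18]
q=3: [-21, -23, -32, -27]
q=4: [-30, -32, -41, -30]
Optimal cycle mean attained by: cycle 2->4->2, total (-7) + (-5), length 2.
Answer: λ = -6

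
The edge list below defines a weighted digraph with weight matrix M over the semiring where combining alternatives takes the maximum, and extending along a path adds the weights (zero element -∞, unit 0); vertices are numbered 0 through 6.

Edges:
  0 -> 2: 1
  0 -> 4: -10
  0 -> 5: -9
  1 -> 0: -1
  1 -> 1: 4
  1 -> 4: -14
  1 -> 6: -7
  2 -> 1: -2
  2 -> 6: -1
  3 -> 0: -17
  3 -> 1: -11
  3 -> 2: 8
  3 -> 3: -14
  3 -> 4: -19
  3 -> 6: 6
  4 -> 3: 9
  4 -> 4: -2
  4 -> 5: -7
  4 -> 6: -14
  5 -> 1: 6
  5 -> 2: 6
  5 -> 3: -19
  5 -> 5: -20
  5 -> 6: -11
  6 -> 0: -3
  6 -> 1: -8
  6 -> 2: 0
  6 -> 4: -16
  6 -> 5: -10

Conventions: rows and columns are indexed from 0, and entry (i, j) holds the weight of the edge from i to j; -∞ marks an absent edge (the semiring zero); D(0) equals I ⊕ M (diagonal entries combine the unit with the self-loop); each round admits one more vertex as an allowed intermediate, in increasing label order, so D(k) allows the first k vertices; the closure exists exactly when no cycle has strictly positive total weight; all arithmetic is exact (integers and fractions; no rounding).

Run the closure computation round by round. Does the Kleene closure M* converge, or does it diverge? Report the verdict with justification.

Detection: at round 0, diagonal entry (1, 1) turns strictly positive.
Key observation: the cycle 1->1 has total weight 4, which is strictly positive.
Answer: DIVERGES — positive cycle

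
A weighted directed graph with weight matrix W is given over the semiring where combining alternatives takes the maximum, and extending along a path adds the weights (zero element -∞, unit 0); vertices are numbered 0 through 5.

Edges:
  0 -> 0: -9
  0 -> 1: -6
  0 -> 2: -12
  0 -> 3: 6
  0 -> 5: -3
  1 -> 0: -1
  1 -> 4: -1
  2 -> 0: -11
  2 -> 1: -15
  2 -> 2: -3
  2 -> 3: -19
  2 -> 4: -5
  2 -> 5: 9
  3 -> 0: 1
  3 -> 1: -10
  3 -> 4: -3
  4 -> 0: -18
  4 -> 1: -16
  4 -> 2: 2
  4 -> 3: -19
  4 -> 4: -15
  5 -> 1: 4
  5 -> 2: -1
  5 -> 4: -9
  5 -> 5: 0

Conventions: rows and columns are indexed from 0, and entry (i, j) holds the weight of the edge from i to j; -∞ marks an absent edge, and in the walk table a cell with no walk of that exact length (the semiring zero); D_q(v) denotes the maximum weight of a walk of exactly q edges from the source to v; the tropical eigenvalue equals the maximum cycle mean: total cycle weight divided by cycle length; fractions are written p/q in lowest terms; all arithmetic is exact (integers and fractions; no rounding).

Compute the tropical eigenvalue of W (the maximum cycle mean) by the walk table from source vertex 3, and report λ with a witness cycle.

q=0: [-∞, -∞, -∞, 0, -∞, -∞]
q=1: [1, -10, -∞, -∞, -3, -∞]
q=2: [-8, -5, -1, 7, -11, -2]
q=3: [8, 2, -3, -2, 4, 8]
q=4: [1, 12, 7, 14, 1, 8]
q=5: [15, 12, 7, 7, 11, 16]
q=6: [11, 20, 15, 21, 11, 16]
Optimal cycle mean attained by: cycle 2->5->2, total 9 + (-1), length 2.
Answer: λ = 4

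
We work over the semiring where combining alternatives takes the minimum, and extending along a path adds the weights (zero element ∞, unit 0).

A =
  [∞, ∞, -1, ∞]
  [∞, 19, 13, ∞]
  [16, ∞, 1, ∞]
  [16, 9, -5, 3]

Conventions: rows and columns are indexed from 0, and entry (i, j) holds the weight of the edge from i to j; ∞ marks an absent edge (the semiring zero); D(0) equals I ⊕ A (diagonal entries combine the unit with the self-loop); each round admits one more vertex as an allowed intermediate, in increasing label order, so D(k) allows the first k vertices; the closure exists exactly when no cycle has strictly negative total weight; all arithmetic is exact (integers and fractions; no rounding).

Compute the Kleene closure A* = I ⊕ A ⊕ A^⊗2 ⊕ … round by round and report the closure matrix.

D(0):
  [0, ∞, -1, ∞]
  [∞, 0, 13, ∞]
  [16, ∞, 0, ∞]
  [16, 9, -5, 0]
D(1):
  [0, ∞, -1, ∞]
  [∞, 0, 13, ∞]
  [16, ∞, 0, ∞]
  [16, 9, -5, 0]
D(2):
  [0, ∞, -1, ∞]
  [∞, 0, 13, ∞]
  [16, ∞, 0, ∞]
  [16, 9, -5, 0]
D(3):
  [0, ∞, -1, ∞]
  [29, 0, 13, ∞]
  [16, ∞, 0, ∞]
  [11, 9, -5, 0]
D(4):
  [0, ∞, -1, ∞]
  [29, 0, 13, ∞]
  [16, ∞, 0, ∞]
  [11, 9, -5, 0]
Answer: A* = [[0, ∞, -1, ∞], [29, 0, 13, ∞], [16, ∞, 0, ∞], [11, 9, -5, 0]]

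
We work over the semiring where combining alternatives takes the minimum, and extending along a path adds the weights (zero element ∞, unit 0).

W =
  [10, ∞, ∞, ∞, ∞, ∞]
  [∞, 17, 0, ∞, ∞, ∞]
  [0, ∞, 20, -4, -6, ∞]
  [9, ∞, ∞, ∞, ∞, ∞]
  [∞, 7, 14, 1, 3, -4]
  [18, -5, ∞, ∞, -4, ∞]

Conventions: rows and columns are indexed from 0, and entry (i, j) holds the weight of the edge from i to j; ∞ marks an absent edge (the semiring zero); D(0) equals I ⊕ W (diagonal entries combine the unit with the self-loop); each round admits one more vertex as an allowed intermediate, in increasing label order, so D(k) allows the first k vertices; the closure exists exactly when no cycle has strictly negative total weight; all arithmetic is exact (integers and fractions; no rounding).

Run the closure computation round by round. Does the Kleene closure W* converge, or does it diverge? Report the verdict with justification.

D(0):
  [0, ∞, ∞, ∞, ∞, ∞]
  [∞, 0, 0, ∞, ∞, ∞]
  [0, ∞, 0, -4, -6, ∞]
  [9, ∞, ∞, 0, ∞, ∞]
  [∞, 7, 14, 1, 0, -4]
  [18, -5, ∞, ∞, -4, 0]
D(1):
  [0, ∞, ∞, ∞, ∞, ∞]
  [∞, 0, 0, ∞, ∞, ∞]
  [0, ∞, 0, -4, -6, ∞]
  [9, ∞, ∞, 0, ∞, ∞]
  [∞, 7, 14, 1, 0, -4]
  [18, -5, ∞, ∞, -4, 0]
D(2):
  [0, ∞, ∞, ∞, ∞, ∞]
  [∞, 0, 0, ∞, ∞, ∞]
  [0, ∞, 0, -4, -6, ∞]
  [9, ∞, ∞, 0, ∞, ∞]
  [∞, 7, 7, 1, 0, -4]
  [18, -5, -5, ∞, -4, 0]
D(3):
  [0, ∞, ∞, ∞, ∞, ∞]
  [0, 0, 0, -4, -6, ∞]
  [0, ∞, 0, -4, -6, ∞]
  [9, ∞, ∞, 0, ∞, ∞]
  [7, 7, 7, 1, 0, -4]
  [-5, -5, -5, -9, -11, 0]
D(4):
  [0, ∞, ∞, ∞, ∞, ∞]
  [0, 0, 0, -4, -6, ∞]
  [0, ∞, 0, -4, -6, ∞]
  [9, ∞, ∞, 0, ∞, ∞]
  [7, 7, 7, 1, 0, -4]
  [-5, -5, -5, -9, -11, 0]
Detection: at round 5, diagonal entry (5, 5) turns strictly negative.
Key observation: the cycle 5->1->2->4->5 has total weight (-5) + 0 + (-6) + (-4), which is strictly negative.
Answer: DIVERGES — negative cycle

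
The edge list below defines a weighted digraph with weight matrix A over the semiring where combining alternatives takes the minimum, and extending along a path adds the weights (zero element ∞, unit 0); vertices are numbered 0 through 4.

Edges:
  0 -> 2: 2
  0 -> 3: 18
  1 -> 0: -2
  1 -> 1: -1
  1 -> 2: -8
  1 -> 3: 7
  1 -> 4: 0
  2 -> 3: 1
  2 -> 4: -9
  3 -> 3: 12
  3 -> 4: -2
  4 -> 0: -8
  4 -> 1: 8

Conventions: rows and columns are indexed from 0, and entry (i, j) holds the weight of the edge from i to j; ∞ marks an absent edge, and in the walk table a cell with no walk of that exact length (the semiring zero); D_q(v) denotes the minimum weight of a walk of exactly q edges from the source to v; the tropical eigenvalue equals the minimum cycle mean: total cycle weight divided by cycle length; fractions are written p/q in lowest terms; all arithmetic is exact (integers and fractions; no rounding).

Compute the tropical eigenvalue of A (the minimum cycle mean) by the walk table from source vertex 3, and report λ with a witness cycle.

q=0: [∞, ∞, ∞, 0, ∞]
q=1: [∞, ∞, ∞, 12, -2]
q=2: [-10, 6, ∞, 24, 10]
q=3: [2, 5, -8, 8, 6]
q=4: [-2, 4, -3, -7, -17]
q=5: [-25, -9, -4, -2, -12]
Optimal cycle mean attained by: cycle 0->2->4->0, total 2 + (-9) + (-8), length 3.
Answer: λ = -5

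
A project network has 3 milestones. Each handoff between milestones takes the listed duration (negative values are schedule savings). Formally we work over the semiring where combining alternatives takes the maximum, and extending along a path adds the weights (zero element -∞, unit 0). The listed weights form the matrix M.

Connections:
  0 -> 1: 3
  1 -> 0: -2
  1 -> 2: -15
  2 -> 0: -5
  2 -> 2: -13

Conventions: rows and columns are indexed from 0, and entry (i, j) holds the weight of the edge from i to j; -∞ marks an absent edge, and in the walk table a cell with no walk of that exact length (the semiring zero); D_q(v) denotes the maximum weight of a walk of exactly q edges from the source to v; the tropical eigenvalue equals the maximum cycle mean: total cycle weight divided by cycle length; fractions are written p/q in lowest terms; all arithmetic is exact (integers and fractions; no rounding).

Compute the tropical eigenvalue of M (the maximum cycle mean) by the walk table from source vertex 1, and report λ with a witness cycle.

q=0: [-∞, 0, -∞]
q=1: [-2, -∞, -15]
q=2: [-20, 1, -28]
q=3: [-1, -17, -14]
Optimal cycle mean attained by: cycle 0->1->0, total 3 + (-2), length 2.
Answer: λ = 1/2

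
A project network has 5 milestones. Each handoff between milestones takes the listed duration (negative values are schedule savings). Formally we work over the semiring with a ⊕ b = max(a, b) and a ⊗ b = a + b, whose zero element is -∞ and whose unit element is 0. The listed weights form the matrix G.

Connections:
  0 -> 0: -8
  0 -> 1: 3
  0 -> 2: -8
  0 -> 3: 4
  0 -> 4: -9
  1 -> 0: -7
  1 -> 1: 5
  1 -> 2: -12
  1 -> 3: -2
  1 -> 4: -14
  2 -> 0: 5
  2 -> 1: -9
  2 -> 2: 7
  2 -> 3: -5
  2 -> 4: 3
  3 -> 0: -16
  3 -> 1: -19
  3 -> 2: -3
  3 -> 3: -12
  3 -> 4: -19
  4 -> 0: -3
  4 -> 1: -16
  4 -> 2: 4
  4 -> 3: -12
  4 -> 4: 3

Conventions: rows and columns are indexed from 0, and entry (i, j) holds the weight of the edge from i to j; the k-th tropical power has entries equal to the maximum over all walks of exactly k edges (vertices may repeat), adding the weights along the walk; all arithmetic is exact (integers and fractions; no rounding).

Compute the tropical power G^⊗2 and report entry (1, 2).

G^⊗2:
  [-3, 8, 1, 1, -5]
  [-2, 10, -5, 3, -9]
  [12, 8, 14, 9, 10]
  [2, -12, 4, -8, 0]
  [9, 0, 11, 1, 7]
Key observation: the optimum is the walk 1->2->2, with weight (-12) + 7 = -5.
Optimal value attained by: walk 1->2->2.
Answer: (G^⊗2)[1][2] = -5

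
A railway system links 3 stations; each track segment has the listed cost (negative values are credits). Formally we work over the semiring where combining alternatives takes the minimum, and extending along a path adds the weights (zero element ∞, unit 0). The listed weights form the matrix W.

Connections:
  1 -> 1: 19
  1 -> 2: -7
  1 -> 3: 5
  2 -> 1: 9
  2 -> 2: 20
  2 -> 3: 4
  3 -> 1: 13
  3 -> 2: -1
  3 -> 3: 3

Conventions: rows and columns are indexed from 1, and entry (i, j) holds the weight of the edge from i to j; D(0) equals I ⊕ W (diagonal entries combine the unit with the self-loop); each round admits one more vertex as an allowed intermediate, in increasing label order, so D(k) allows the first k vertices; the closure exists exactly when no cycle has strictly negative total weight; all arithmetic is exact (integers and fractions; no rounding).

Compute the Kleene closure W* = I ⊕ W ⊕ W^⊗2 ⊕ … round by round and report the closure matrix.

D(0):
  [0, -7, 5]
  [9, 0, 4]
  [13, -1, 0]
D(1):
  [0, -7, 5]
  [9, 0, 4]
  [13, -1, 0]
D(2):
  [0, -7, -3]
  [9, 0, 4]
  [8, -1, 0]
D(3):
  [0, -7, -3]
  [9, 0, 4]
  [8, -1, 0]
Answer: W* = [[0, -7, -3], [9, 0, 4], [8, -1, 0]]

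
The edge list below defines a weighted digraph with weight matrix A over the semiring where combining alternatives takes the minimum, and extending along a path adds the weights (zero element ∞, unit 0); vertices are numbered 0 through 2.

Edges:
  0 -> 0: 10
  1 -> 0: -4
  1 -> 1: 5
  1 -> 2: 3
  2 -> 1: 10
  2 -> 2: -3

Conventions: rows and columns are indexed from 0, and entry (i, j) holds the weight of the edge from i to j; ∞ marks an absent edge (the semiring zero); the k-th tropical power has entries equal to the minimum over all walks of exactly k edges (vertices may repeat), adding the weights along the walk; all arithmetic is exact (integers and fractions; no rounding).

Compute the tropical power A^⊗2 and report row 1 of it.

A^⊗2:
  [20, ∞, ∞]
  [1, 10, 0]
  [6, 7, -6]
Answer: row 1 of A^⊗2 = [1, 10, 0]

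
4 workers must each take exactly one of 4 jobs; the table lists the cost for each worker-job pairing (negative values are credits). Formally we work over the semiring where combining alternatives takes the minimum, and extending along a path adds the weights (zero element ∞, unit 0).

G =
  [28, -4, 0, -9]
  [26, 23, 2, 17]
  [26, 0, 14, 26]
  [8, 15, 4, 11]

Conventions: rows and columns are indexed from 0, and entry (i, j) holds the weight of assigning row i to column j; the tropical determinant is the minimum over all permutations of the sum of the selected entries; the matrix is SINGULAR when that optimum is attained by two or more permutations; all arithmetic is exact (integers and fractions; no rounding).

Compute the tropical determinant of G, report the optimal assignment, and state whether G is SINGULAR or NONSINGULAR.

σ = (0, 1, 2, 3): 28 + 23 + 14 + 11 = 76
σ = (0, 1, 3, 2): 28 + 23 + 26 + 4 = 81
σ = (0, 2, 1, 3): 28 + 2 + 0 + 11 = 41
σ = (0, 2, 3, 1): 28 + 2 + 26 + 15 = 71
σ = (0, 3, 1, 2): 28 + 17 + 0 + 4 = 49
σ = (0, 3, 2, 1): 28 + 17 + 14 + 15 = 74
σ = (1, 0, 2, 3): (-4) + 26 + 14 + 11 = 47
σ = (1, 0, 3, 2): (-4) + 26 + 26 + 4 = 52
σ = (1, 2, 0, 3): (-4) + 2 + 26 + 11 = 35
σ = (1, 2, 3, 0): (-4) + 2 + 26 + 8 = 32
σ = (1, 3, 0, 2): (-4) + 17 + 26 + 4 = 43
σ = (1, 3, 2, 0): (-4) + 17 + 14 + 8 = 35
σ = (2, 0, 1, 3): 0 + 26 + 0 + 11 = 37
σ = (2, 0, 3, 1): 0 + 26 + 26 + 15 = 67
σ = (2, 1, 0, 3): 0 + 23 + 26 + 11 = 60
σ = (2, 1, 3, 0): 0 + 23 + 26 + 8 = 57
σ = (2, 3, 0, 1): 0 + 17 + 26 + 15 = 58
σ = (2, 3, 1, 0): 0 + 17 + 0 + 8 = 25
σ = (3, 0, 1, 2): (-9) + 26 + 0 + 4 = 21
σ = (3, 0, 2, 1): (-9) + 26 + 14 + 15 = 46
σ = (3, 1, 0, 2): (-9) + 23 + 26 + 4 = 44
σ = (3, 1, 2, 0): (-9) + 23 + 14 + 8 = 36
σ = (3, 2, 0, 1): (-9) + 2 + 26 + 15 = 34
σ = (3, 2, 1, 0): (-9) + 2 + 0 + 8 = 1
Optimal value attained by: σ = (3, 2, 1, 0).
Answer: det⊕(G) = 1; verdict: NONSINGULAR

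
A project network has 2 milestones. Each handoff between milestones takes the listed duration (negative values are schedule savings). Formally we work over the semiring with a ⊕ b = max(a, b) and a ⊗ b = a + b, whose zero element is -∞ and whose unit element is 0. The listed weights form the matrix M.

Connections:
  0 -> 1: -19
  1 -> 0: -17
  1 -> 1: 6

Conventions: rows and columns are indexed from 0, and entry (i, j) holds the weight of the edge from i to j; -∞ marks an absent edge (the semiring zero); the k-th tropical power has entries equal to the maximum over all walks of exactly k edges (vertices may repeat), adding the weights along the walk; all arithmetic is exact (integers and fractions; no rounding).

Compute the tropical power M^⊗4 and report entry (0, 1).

M^⊗2:
  [-36, -13]
  [-11, 12]
M^⊗3:
  [-30, -7]
  [-5, 18]
M^⊗4:
  [-24, -1]
  [1, 24]
Key observation: the optimum is the walk 0->1->1->1->1, with weight (-19) + 6 + 6 + 6 = -1.
Optimal value attained by: walk 0->1->1->1->1.
Answer: (M^⊗4)[0][1] = -1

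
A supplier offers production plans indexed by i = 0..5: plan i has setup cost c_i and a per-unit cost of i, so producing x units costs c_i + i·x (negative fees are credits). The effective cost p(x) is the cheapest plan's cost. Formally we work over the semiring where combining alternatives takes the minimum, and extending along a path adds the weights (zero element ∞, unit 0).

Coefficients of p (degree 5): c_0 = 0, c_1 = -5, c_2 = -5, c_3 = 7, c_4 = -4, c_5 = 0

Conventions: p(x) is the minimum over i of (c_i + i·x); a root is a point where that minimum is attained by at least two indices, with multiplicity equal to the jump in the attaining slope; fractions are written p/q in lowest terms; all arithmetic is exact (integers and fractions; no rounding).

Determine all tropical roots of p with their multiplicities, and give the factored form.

hull edge (i=0, c=0) to (i=1, c=-5): slope -5, span 1
hull edge (i=1, c=-5) to (i=2, c=-5): slope 0, span 1
hull edge (i=2, c=-5) to (i=4, c=-4): slope 1/2, span 2
hull edge (i=4, c=-4) to (i=5, c=0): slope 4, span 1
Factored form: p(x) = 0 ⊗ (x ⊕ (-4)) ⊗ (x ⊕ (-1/2)) ⊗ (x ⊕ (-1/2)) ⊗ (x ⊕ 0) ⊗ (x ⊕ 5)
Answer: roots = -4 (mult 1), -1/2 (mult 2), 0 (mult 1), 5 (mult 1)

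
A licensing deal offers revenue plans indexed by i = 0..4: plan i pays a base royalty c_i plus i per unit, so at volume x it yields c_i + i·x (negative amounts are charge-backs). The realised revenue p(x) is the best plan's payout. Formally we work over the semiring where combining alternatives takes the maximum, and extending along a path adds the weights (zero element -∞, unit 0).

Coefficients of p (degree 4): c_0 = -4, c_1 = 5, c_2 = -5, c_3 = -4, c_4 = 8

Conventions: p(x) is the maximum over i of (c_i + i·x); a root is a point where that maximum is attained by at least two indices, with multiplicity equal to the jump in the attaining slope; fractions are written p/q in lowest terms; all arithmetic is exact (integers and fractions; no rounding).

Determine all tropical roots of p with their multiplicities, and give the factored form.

hull edge (i=0, c=-4) to (i=1, c=5): slope 9, span 1
hull edge (i=1, c=5) to (i=4, c=8): slope 1, span 3
Factored form: p(x) = 8 ⊗ (x ⊕ (-9)) ⊗ (x ⊕ (-1)) ⊗ (x ⊕ (-1)) ⊗ (x ⊕ (-1))
Answer: roots = -9 (mult 1), -1 (mult 3)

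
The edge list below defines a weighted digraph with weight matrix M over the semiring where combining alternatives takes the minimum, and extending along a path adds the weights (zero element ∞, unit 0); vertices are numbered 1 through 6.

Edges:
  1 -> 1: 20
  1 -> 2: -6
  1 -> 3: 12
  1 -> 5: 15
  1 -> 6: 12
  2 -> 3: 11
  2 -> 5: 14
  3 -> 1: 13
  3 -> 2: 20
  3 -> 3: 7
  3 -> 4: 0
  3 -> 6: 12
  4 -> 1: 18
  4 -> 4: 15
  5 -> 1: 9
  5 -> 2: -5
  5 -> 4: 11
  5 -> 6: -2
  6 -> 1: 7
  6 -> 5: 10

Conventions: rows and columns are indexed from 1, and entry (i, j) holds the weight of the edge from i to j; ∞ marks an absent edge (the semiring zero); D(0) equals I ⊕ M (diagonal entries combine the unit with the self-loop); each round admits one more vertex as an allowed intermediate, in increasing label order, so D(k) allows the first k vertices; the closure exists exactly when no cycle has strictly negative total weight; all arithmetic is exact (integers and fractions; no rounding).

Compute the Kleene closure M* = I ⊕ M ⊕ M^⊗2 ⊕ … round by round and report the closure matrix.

D(0):
  [0, -6, 12, ∞, 15, 12]
  [∞, 0, 11, ∞, 14, ∞]
  [13, 20, 0, 0, ∞, 12]
  [18, ∞, ∞, 0, ∞, ∞]
  [9, -5, ∞, 11, 0, -2]
  [7, ∞, ∞, ∞, 10, 0]
D(1):
  [0, -6, 12, ∞, 15, 12]
  [∞, 0, 11, ∞, 14, ∞]
  [13, 7, 0, 0, 28, 12]
  [18, 12, 30, 0, 33, 30]
  [9, -5, 21, 11, 0, -2]
  [7, 1, 19, ∞, 10, 0]
D(2):
  [0, -6, 5, ∞, 8, 12]
  [∞, 0, 11, ∞, 14, ∞]
  [13, 7, 0, 0, 21, 12]
  [18, 12, 23, 0, 26, 30]
  [9, -5, 6, 11, 0, -2]
  [7, 1, 12, ∞, 10, 0]
D(3):
  [0, -6, 5, 5, 8, 12]
  [24, 0, 11, 11, 14, 23]
  [13, 7, 0, 0, 21, 12]
  [18, 12, 23, 0, 26, 30]
  [9, -5, 6, 6, 0, -2]
  [7, 1, 12, 12, 10, 0]
D(4):
  [0, -6, 5, 5, 8, 12]
  [24, 0, 11, 11, 14, 23]
  [13, 7, 0, 0, 21, 12]
  [18, 12, 23, 0, 26, 30]
  [9, -5, 6, 6, 0, -2]
  [7, 1, 12, 12, 10, 0]
D(5):
  [0, -6, 5, 5, 8, 6]
  [23, 0, 11, 11, 14, 12]
  [13, 7, 0, 0, 21, 12]
  [18, 12, 23, 0, 26, 24]
  [9, -5, 6, 6, 0, -2]
  [7, 1, 12, 12, 10, 0]
D(6):
  [0, -6, 5, 5, 8, 6]
  [19, 0, 11, 11, 14, 12]
  [13, 7, 0, 0, 21, 12]
  [18, 12, 23, 0, 26, 24]
  [5, -5, 6, 6, 0, -2]
  [7, 1, 12, 12, 10, 0]
Answer: M* = [[0, -6, 5, 5, 8, 6], [19, 0, 11, 11, 14, 12], [13, 7, 0, 0, 21, 12], [18, 12, 23, 0, 26, 24], [5, -5, 6, 6, 0, -2], [7, 1, 12, 12, 10, 0]]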